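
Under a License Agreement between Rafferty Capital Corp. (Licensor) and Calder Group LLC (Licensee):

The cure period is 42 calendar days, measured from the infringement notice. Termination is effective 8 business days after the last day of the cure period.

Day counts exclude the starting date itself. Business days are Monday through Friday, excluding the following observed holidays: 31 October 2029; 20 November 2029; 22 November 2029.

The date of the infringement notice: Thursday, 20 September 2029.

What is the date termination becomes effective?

13 November 2029

The last day of the cure period: 20 September 2029 + 42 days = 1 November 2029.
From Thursday, 1 November 2029, 8 business days (Nov 2, Nov 5, Nov 6, Nov 7, Nov 8, Nov 9, Nov 12, Nov 13, skipping weekends) brings us to Tuesday, 13 November 2029, which is the date termination becomes effective.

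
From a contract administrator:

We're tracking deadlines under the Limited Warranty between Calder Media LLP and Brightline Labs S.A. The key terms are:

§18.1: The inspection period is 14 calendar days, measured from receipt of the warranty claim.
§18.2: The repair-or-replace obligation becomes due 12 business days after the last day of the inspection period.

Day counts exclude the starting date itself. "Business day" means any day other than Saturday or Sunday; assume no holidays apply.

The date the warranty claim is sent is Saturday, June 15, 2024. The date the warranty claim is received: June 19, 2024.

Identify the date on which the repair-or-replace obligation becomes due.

July 19, 2024

The last day of the inspection period: June 19, 2024 + 14 days = July 3, 2024.
The date on which the repair-or-replace obligation becomes due: counting 12 business days from Wednesday, July 3, 2024 (Jul 4, Jul 5, Jul 8, Jul 9, …, Jul 17, Jul 18, Jul 19, skipping weekends) reaches Friday, July 19, 2024.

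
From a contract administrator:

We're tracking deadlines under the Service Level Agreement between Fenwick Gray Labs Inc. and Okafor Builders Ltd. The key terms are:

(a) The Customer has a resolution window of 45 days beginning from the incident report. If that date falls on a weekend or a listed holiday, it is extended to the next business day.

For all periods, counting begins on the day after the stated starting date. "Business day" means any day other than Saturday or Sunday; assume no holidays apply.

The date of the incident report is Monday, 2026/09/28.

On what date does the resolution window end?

2026/11/12

Adding 45 calendar days to 2026/09/28 gives 2026/11/12, which is the last day of the resolution window. 2026/11/12 is a Thursday, so no roll-forward applies.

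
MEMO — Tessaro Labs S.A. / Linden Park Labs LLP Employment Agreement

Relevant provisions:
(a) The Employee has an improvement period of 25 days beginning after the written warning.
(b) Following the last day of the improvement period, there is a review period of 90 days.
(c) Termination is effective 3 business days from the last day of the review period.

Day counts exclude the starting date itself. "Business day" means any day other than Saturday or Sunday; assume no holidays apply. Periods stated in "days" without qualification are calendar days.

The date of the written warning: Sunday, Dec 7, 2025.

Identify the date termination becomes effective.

Adding 25 calendar days to Dec 7, 2025 gives Jan 1, 2026, which is the last day of the improvement period.
The last day of the review period: 90 calendar days after Jan 1, 2026 is Apr 1, 2026.
From Wednesday, Apr 1, 2026, 3 business days (Apr 2, Apr 3, Apr 6, skipping weekends) brings us to Monday, Apr 6, 2026, which is the date termination becomes effective.

Apr 6, 2026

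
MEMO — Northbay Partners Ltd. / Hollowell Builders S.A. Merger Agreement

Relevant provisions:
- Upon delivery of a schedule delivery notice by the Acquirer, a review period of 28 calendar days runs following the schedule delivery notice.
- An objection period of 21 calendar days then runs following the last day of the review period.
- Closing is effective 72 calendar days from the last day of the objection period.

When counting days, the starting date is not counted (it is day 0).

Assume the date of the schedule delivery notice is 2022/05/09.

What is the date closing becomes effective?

The last day of the review period: 2022/05/09 + 28 days = 2022/06/06.
The last day of the objection period: 21 calendar days after 2022/06/06 is 2022/06/27.
Adding 72 calendar days to 2022/06/27 gives 2022/09/07, which is the date closing becomes effective.

2022/09/07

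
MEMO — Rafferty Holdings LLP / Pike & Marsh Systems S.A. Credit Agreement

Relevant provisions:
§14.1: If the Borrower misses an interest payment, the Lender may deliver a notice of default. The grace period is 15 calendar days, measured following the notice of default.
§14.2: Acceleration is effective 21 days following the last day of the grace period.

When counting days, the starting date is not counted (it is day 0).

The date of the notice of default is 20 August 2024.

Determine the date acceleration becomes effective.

The last day of the grace period: 15 calendar days after 20 August 2024 is 4 September 2024.
The date acceleration becomes effective: 21 calendar days after 4 September 2024 is 25 September 2024.

25 September 2024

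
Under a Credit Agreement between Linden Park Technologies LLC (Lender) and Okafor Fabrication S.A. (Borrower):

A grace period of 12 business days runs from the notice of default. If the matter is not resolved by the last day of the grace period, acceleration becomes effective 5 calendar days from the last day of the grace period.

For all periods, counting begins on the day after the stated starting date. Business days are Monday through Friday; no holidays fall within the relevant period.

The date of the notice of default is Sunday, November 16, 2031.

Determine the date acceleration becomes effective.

From Sunday, November 16, 2031, 12 business days (Nov 17, Nov 18, Nov 19, Nov 20, …, Nov 28, Dec 1, Dec 2, skipping weekends) brings us to Tuesday, December 2, 2031, which is the last day of the grace period.
The date acceleration becomes effective: 5 calendar days after December 2, 2031 is December 7, 2031.

December 7, 2031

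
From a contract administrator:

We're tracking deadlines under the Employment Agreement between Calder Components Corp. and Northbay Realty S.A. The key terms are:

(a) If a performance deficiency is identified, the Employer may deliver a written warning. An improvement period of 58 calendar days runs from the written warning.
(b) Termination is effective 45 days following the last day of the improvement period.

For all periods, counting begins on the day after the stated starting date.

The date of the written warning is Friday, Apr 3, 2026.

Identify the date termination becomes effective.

The last day of the improvement period: Apr 3, 2026 + 58 days = May 31, 2026.
The date termination becomes effective: May 31, 2026 + 45 days = Jul 15, 2026.

Jul 15, 2026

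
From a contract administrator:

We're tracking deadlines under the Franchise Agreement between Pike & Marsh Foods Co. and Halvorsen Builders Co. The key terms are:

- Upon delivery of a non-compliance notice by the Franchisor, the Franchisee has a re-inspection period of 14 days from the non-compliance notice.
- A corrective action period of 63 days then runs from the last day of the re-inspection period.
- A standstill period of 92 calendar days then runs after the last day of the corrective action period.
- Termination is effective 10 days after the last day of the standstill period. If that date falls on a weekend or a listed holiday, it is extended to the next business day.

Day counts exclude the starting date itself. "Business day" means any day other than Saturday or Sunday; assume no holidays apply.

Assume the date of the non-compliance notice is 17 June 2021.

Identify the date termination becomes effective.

The last day of the re-inspection period: 17 June 2021 + 14 days = 1 July 2021.
Adding 63 calendar days to 1 July 2021 gives 2 September 2021, which is the last day of the corrective action period.
The last day of the standstill period: 2 September 2021 + 92 days = 3 December 2021.
The date termination becomes effective: 10 calendar days after 3 December 2021 is 13 December 2021. 13 December 2021 is a Monday, so no roll-forward applies.

13 December 2021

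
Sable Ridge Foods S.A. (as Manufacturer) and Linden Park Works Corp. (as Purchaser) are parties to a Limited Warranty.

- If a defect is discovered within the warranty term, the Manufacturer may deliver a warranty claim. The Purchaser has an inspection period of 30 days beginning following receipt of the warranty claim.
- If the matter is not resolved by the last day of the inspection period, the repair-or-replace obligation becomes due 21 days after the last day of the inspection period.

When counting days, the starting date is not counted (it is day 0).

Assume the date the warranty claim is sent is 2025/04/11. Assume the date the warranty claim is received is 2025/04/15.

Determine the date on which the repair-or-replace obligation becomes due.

The last day of the inspection period: 2025/04/15 + 30 days = 2025/05/15.
The date on which the repair-or-replace obligation becomes due: 21 calendar days after 2025/05/15 is 2025/06/05.

2025/06/05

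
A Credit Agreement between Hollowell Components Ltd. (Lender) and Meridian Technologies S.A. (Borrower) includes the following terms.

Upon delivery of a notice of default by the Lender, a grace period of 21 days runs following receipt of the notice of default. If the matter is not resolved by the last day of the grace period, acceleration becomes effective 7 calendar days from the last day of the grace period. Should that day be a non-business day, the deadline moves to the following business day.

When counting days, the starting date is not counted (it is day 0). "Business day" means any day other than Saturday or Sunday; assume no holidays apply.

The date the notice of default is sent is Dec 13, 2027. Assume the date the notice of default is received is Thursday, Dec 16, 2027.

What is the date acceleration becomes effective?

Jan 13, 2028

The last day of the grace period: Dec 16, 2027 + 21 days = Jan 6, 2028.
Adding 7 calendar days to Jan 6, 2028 gives Jan 13, 2028, which is the date acceleration becomes effective. Jan 13, 2028 is a Thursday, so no roll-forward applies.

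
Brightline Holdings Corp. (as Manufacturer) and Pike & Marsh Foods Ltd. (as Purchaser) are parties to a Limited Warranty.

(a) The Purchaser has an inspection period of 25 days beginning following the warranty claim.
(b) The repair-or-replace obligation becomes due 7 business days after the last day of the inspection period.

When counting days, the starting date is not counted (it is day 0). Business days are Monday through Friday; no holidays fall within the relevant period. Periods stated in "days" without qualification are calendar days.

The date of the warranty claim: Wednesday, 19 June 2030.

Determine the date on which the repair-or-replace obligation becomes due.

23 July 2030

The last day of the inspection period: 25 calendar days after 19 June 2030 is 14 July 2030.
The date on which the repair-or-replace obligation becomes due: counting 7 business days from Sunday, 14 July 2030 (Jul 15, Jul 16, Jul 17, Jul 18, Jul 19, Jul 22, Jul 23, skipping weekends) reaches Tuesday, 23 July 2030.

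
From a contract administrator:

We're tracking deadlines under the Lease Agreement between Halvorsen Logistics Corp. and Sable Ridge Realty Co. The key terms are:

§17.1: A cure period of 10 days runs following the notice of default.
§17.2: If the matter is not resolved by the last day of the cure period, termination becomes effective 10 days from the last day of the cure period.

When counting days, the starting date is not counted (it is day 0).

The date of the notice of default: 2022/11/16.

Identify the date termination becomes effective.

2022/12/06

The last day of the cure period: 2022/11/16 + 10 days = 2022/11/26.
The date termination becomes effective: 2022/11/26 + 10 days = 2022/12/06.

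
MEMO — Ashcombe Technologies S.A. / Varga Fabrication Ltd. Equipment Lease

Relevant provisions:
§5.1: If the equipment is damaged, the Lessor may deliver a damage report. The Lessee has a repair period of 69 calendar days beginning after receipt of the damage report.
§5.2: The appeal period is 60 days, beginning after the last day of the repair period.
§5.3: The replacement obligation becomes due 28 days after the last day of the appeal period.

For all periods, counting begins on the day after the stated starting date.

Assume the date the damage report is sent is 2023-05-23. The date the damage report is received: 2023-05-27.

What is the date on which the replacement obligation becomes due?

2023-10-31

The last day of the repair period: 69 calendar days after 2023-05-27 is 2023-08-04.
The last day of the appeal period: 2023-08-04 + 60 days = 2023-10-03.
Adding 28 calendar days to 2023-10-03 gives 2023-10-31, which is the date on which the replacement obligation becomes due.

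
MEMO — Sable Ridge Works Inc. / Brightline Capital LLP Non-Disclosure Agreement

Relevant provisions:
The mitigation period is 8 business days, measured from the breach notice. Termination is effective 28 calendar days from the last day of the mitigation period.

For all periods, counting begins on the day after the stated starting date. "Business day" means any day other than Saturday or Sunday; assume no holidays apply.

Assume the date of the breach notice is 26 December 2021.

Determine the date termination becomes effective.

2 February 2022

From Sunday, 26 December 2021, 8 business days (Dec 27, Dec 28, Dec 29, Dec 30, Dec 31, Jan 3, Jan 4, Jan 5, skipping weekends) brings us to Wednesday, 5 January 2022, which is the last day of the mitigation period.
Adding 28 calendar days to 5 January 2022 gives 2 February 2022, which is the date termination becomes effective.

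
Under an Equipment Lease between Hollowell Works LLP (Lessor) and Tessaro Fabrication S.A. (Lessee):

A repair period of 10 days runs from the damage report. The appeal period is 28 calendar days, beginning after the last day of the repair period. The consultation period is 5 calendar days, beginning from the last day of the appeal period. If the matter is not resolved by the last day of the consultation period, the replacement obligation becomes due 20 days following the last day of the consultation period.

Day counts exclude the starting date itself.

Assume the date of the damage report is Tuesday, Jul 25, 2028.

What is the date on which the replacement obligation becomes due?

The last day of the repair period: 10 calendar days after Jul 25, 2028 is Aug 4, 2028.
The last day of the appeal period: Aug 4, 2028 + 28 days = Sep 1, 2028.
The last day of the consultation period: Sep 1, 2028 + 5 days = Sep 6, 2028.
The date on which the replacement obligation becomes due: Sep 6, 2028 + 20 days = Sep 26, 2028.

Sep 26, 2028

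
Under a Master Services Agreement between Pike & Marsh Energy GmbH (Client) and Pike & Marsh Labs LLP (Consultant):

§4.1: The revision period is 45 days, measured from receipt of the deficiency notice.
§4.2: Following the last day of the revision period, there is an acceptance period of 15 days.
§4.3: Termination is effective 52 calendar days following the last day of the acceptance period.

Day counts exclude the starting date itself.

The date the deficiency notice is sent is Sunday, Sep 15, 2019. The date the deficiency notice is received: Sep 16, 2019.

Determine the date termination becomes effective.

Jan 6, 2020

The last day of the revision period: Sep 16, 2019 + 45 days = Oct 31, 2019.
The last day of the acceptance period: 15 calendar days after Oct 31, 2019 is Nov 15, 2019.
The date termination becomes effective: 52 calendar days after Nov 15, 2019 is Jan 6, 2020.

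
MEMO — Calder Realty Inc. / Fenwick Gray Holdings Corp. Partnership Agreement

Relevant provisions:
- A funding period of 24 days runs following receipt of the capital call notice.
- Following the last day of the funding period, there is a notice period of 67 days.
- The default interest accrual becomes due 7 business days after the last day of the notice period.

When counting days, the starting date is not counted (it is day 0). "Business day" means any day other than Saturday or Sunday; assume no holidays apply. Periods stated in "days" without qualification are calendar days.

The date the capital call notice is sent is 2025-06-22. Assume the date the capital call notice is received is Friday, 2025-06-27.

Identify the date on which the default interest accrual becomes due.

Adding 24 calendar days to 2025-06-27 gives 2025-07-21, which is the last day of the funding period.
Adding 67 calendar days to 2025-07-21 gives 2025-09-26, which is the last day of the notice period.
The date on which the default interest accrual becomes due: counting 7 business days from Friday, 2025-09-26 (Sep 29, Sep 30, Oct 1, Oct 2, Oct 3, Oct 6, Oct 7, skipping weekends) reaches Tuesday, 2025-10-07.

2025-10-07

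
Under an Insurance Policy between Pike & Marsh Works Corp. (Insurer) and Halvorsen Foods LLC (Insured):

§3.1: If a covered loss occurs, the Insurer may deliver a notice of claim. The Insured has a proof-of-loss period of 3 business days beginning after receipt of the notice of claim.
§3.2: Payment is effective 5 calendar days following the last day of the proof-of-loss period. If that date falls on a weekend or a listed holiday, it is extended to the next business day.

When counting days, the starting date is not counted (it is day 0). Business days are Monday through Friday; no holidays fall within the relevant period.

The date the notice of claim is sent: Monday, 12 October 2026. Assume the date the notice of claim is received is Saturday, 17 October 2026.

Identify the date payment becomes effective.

The last day of the proof-of-loss period: counting 3 business days from Saturday, 17 October 2026 (Oct 19, Oct 20, Oct 21, skipping weekends) reaches Wednesday, 21 October 2026.
Adding 5 calendar days to 21 October 2026 gives 26 October 2026, which is the date payment becomes effective. 26 October 2026 is a Monday, so no roll-forward applies.

26 October 2026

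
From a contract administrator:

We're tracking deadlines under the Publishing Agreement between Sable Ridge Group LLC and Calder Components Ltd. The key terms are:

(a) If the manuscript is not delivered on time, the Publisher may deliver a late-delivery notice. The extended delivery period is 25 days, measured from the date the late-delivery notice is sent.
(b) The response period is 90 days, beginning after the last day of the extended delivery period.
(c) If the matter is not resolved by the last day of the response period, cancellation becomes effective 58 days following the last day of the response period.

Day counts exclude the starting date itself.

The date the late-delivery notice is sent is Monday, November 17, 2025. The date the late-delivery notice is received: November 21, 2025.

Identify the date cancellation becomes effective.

May 9, 2026

Adding 25 calendar days to November 17, 2025 gives December 12, 2025, which is the last day of the extended delivery period.
Adding 90 calendar days to December 12, 2025 gives March 12, 2026, which is the last day of the response period.
The date cancellation becomes effective: March 12, 2026 + 58 days = May 9, 2026.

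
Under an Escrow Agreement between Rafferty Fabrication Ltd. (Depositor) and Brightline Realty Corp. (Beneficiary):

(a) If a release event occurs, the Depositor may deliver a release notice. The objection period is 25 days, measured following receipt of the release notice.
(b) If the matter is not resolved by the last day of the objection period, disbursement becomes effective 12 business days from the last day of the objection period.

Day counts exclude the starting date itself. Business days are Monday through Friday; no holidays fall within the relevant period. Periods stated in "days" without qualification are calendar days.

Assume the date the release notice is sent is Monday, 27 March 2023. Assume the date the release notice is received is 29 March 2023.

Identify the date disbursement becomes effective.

The last day of the objection period: 29 March 2023 + 25 days = 23 April 2023.
The date disbursement becomes effective: 12 business days after Sunday, 23 April 2023, skipping weekends — Apr 24, Apr 25, Apr 26, Apr 27, …, May 5, May 8, May 9 — lands on Tuesday, 9 May 2023.

9 May 2023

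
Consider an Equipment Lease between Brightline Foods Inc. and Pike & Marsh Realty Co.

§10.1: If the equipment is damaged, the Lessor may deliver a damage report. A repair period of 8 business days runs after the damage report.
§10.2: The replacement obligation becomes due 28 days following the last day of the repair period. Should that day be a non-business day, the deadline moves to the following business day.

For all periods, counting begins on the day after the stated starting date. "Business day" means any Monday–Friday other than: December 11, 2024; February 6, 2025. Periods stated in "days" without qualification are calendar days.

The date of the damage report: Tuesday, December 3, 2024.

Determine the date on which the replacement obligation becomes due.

The last day of the repair period: counting 8 business days from Tuesday, December 3, 2024 (Dec 4, Dec 5, Dec 6, Dec 9, Dec 10, Dec 12, Dec 13, Dec 16, skipping weekends and the listed holiday on Dec 11) reaches Monday, December 16, 2024.
Adding 28 calendar days to December 16, 2024 gives January 13, 2025, which is the date on which the replacement obligation becomes due. January 13, 2025 is a Monday and is not a listed holiday, so no roll-forward applies.

January 13, 2025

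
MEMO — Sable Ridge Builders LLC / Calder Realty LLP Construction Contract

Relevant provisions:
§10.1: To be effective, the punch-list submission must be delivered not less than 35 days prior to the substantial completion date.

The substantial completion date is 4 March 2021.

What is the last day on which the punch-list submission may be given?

4 March 2021 minus 35 days is 28 January 2021.

28 January 2021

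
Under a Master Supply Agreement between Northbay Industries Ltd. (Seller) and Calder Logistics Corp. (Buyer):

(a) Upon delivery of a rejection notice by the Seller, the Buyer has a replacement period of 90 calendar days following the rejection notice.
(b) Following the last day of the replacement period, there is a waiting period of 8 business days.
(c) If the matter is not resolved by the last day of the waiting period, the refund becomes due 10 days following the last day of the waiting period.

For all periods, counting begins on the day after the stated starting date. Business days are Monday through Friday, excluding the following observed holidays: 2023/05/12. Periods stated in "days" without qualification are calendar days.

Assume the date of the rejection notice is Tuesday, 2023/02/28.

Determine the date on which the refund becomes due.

2023/06/18

The last day of the replacement period: 2023/02/28 + 90 days = 2023/05/29.
The last day of the waiting period: counting 8 business days from Monday, 2023/05/29 (May 30, May 31, Jun 1, Jun 2, Jun 5, Jun 6, Jun 7, Jun 8, skipping weekends) reaches Thursday, 2023/06/08.
The date on which the refund becomes due: 10 calendar days after 2023/06/08 is 2023/06/18.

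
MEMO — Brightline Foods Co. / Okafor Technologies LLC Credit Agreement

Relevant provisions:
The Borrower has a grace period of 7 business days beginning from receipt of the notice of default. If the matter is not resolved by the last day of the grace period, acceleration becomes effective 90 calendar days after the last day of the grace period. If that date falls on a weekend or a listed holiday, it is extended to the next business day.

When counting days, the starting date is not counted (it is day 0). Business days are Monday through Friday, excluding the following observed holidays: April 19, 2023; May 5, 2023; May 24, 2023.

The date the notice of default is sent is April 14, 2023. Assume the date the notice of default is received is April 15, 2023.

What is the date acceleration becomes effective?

The last day of the grace period: 7 business days after Saturday, April 15, 2023, skipping weekends and the listed holiday on Apr 19 — Apr 17, Apr 18, Apr 20, Apr 21, Apr 24, Apr 25, Apr 26 — lands on Wednesday, April 26, 2023.
Adding 90 calendar days to April 26, 2023 gives July 25, 2023, which is the date acceleration becomes effective. July 25, 2023 is a Tuesday and is not a listed holiday, so no roll-forward applies.

July 25, 2023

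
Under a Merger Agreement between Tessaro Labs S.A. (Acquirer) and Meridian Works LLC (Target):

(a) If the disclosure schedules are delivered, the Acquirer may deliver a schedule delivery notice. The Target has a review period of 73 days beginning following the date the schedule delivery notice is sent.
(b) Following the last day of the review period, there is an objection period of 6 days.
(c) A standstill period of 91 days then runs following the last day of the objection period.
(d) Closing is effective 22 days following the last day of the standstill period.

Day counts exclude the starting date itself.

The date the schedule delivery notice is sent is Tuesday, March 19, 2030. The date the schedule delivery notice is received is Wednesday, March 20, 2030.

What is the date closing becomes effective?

The last day of the review period: 73 calendar days after March 19, 2030 is May 31, 2030.
The last day of the objection period: May 31, 2030 + 6 days = June 6, 2030.
Adding 91 calendar days to June 6, 2030 gives September 5, 2030, which is the last day of the standstill period.
The date closing becomes effective: September 5, 2030 + 22 days = September 27, 2030.

September 27, 2030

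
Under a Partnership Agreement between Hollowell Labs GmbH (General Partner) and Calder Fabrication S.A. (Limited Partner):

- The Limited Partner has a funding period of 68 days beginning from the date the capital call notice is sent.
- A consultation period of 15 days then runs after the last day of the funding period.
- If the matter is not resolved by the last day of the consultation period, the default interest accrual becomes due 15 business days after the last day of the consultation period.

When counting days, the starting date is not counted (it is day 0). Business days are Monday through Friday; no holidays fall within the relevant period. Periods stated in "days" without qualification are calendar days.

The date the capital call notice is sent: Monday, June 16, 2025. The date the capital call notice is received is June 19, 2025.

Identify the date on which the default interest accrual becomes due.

September 26, 2025

The last day of the funding period: 68 calendar days after June 16, 2025 is August 23, 2025.
The last day of the consultation period: 15 calendar days after August 23, 2025 is September 7, 2025.
The date on which the default interest accrual becomes due: counting 15 business days from Sunday, September 7, 2025 (Sep 8, Sep 9, Sep 10, Sep 11, …, Sep 24, Sep 25, Sep 26, skipping weekends) reaches Friday, September 26, 2025.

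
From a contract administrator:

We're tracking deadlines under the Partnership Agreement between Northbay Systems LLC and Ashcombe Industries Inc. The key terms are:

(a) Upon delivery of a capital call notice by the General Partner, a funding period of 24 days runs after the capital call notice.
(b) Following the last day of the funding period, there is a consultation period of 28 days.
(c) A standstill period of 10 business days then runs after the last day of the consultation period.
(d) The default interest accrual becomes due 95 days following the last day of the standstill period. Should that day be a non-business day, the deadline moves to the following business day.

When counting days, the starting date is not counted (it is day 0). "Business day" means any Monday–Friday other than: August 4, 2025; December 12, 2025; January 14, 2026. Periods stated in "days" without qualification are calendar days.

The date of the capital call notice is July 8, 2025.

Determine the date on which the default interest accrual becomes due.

December 16, 2025

The last day of the funding period: July 8, 2025 + 24 days = August 1, 2025.
The last day of the consultation period: August 1, 2025 + 28 days = August 29, 2025.
The last day of the standstill period: 10 business days after Friday, August 29, 2025, skipping weekends — Sep 1, Sep 2, Sep 3, Sep 4, Sep 5, Sep 8, Sep 9, Sep 10, Sep 11, Sep 12 — lands on Friday, September 12, 2025.
The date on which the default interest accrual becomes due: 95 calendar days after September 12, 2025 is December 16, 2025. December 16, 2025 is a Tuesday and is not a listed holiday, so no roll-forward applies.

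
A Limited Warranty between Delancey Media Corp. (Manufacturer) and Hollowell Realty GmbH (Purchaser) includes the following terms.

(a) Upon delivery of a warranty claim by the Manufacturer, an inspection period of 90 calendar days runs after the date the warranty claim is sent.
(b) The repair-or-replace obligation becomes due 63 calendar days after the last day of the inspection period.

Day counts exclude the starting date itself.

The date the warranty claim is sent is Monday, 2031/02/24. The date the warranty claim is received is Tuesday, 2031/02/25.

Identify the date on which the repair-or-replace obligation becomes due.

Adding 90 calendar days to 2031/02/24 gives 2031/05/25, which is the last day of the inspection period.
The date on which the repair-or-replace obligation becomes due: 63 calendar days after 2031/05/25 is 2031/07/27.

2031/07/27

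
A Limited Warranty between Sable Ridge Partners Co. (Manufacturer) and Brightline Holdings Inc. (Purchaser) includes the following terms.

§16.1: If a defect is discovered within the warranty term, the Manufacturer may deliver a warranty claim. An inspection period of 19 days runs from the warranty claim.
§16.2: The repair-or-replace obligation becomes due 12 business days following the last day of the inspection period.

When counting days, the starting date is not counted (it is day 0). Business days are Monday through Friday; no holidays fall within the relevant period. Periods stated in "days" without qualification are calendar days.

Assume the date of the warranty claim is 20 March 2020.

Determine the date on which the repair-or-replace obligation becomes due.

24 April 2020

The last day of the inspection period: 19 calendar days after 20 March 2020 is 8 April 2020.
The date on which the repair-or-replace obligation becomes due: 12 business days after Wednesday, 8 April 2020, skipping weekends — Apr 9, Apr 10, Apr 13, Apr 14, …, Apr 22, Apr 23, Apr 24 — lands on Friday, 24 April 2020.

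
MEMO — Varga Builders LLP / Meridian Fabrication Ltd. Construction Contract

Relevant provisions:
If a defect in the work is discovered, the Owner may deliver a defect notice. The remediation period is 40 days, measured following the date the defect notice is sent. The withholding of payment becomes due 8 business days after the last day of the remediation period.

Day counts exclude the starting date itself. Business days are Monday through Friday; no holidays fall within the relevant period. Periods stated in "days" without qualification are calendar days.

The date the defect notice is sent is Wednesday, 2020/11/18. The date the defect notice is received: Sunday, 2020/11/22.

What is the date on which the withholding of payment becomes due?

The last day of the remediation period: 2020/11/18 + 40 days = 2020/12/28.
From Monday, 2020/12/28, 8 business days (Dec 29, Dec 30, Dec 31, Jan 1, Jan 4, Jan 5, Jan 6, Jan 7, skipping weekends) brings us to Thursday, 2021/01/07, which is the date on which the withholding of payment becomes due.

2021/01/07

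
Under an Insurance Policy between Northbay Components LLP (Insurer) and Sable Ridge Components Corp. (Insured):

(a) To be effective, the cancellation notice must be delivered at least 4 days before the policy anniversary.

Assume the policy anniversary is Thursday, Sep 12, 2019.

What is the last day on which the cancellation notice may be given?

Sep 8, 2019

Counting back 4 calendar days from Sep 12, 2019 gives Sep 8, 2019.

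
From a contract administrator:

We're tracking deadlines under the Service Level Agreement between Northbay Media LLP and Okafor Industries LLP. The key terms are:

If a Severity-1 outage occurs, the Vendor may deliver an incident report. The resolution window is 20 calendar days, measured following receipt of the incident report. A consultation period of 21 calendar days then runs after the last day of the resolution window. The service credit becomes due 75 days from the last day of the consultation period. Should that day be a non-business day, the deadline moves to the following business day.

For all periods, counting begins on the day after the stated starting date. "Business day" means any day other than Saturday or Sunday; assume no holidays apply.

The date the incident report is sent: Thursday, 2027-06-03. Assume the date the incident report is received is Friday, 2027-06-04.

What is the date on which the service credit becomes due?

Adding 20 calendar days to 2027-06-04 gives 2027-06-24, which is the last day of the resolution window.
The last day of the consultation period: 2027-06-24 + 21 days = 2027-07-15.
Adding 75 calendar days to 2027-07-15 gives 2027-09-28, which is the date on which the service credit becomes due. 2027-09-28 is a Tuesday, so no roll-forward applies.

2027-09-28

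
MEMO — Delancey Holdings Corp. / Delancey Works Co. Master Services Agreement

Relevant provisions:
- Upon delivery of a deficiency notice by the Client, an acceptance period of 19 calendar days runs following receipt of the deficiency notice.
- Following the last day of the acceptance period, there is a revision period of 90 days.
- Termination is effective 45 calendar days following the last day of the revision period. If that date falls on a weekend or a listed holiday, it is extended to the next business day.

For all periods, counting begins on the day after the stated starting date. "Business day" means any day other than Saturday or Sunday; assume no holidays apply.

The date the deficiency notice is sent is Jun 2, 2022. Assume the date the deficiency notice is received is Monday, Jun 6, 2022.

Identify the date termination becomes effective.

Nov 7, 2022

The last day of the acceptance period: Jun 6, 2022 + 19 days = Jun 25, 2022.
Adding 90 calendar days to Jun 25, 2022 gives Sep 23, 2022, which is the last day of the revision period.
The date termination becomes effective: Sep 23, 2022 + 45 days = Nov 7, 2022. Nov 7, 2022 is a Monday, so no roll-forward applies.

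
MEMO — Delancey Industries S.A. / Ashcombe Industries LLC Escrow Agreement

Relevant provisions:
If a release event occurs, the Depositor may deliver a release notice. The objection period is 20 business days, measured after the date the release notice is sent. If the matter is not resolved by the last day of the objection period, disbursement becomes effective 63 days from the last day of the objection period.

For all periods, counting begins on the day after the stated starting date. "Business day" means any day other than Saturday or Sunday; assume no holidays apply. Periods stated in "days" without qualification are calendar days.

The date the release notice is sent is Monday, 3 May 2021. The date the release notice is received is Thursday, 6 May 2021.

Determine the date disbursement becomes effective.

From Monday, 3 May 2021, 20 business days (May 4, May 5, May 6, May 7, …, May 27, May 28, May 31, skipping weekends) brings us to Monday, 31 May 2021, which is the last day of the objection period.
Adding 63 calendar days to 31 May 2021 gives 2 August 2021, which is the date disbursement becomes effective.

2 August 2021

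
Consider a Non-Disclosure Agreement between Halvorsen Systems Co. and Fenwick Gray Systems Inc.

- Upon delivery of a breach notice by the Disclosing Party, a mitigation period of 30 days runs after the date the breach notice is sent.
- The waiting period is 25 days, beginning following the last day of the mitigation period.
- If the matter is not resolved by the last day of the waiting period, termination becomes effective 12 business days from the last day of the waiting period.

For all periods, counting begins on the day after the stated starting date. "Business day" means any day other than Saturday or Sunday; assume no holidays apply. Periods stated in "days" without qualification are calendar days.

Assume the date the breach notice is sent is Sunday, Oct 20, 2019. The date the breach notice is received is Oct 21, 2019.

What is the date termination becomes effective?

The last day of the mitigation period: Oct 20, 2019 + 30 days = Nov 19, 2019.
The last day of the waiting period: Nov 19, 2019 + 25 days = Dec 14, 2019.
The date termination becomes effective: 12 business days after Saturday, Dec 14, 2019, skipping weekends — Dec 16, Dec 17, Dec 18, Dec 19, …, Dec 27, Dec 30, Dec 31 — lands on Tuesday, Dec 31, 2019.

Dec 31, 2019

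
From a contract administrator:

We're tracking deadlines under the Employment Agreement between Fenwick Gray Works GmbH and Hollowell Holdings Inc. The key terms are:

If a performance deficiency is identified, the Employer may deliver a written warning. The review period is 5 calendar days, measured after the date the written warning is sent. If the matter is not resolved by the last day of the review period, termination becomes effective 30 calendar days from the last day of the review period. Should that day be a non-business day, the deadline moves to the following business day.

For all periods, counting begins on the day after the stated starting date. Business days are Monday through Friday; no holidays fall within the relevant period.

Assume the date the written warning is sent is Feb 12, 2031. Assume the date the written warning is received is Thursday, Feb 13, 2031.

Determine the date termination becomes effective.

The last day of the review period: Feb 12, 2031 + 5 days = Feb 17, 2031.
Adding 30 calendar days to Feb 17, 2031 gives Mar 19, 2031, which is the date termination becomes effective. Mar 19, 2031 is a Wednesday, so no roll-forward applies.

Mar 19, 2031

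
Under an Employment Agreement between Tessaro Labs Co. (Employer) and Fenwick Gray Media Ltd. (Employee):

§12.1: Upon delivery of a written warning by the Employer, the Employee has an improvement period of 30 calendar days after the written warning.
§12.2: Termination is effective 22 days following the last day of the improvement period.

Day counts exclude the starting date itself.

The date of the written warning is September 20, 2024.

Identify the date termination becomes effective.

The last day of the improvement period: September 20, 2024 + 30 days = October 20, 2024.
The date termination becomes effective: 22 calendar days after October 20, 2024 is November 11, 2024.

November 11, 2024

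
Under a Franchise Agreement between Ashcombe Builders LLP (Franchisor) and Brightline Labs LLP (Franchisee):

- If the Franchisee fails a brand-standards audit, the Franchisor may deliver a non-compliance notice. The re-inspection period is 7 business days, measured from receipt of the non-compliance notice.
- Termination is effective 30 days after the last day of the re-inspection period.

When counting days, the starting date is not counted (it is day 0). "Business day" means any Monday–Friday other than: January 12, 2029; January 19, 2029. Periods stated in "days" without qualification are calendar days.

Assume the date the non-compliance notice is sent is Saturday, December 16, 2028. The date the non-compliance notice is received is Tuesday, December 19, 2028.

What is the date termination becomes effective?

The last day of the re-inspection period: 7 business days after Tuesday, December 19, 2028, skipping weekends — Dec 20, Dec 21, Dec 22, Dec 25, Dec 26, Dec 27, Dec 28 — lands on Thursday, December 28, 2028.
The date termination becomes effective: December 28, 2028 + 30 days = January 27, 2029.

January 27, 2029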